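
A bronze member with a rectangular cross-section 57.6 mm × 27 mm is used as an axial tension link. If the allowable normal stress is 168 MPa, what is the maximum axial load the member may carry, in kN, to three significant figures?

A = 1555 mm².
P_max = σ_allow · A = 168 · 1555 = 261300 N = 261.3 kN.

261 kN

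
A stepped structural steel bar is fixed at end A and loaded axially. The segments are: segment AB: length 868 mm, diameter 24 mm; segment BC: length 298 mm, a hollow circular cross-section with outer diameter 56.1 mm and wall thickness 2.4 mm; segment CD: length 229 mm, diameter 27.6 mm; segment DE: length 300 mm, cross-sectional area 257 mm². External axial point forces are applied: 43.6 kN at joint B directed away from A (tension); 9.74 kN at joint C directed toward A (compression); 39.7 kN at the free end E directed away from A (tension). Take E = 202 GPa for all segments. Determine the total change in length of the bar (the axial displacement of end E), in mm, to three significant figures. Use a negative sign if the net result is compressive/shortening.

1.11 mm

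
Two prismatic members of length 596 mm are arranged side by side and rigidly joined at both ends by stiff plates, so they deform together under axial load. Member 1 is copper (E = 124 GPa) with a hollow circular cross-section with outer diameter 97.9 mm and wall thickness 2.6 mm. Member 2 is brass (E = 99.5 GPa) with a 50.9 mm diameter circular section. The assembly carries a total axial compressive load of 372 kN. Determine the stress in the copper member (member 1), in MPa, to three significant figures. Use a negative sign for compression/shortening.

-154 MPa

A_1 = 778.4 mm².
A_2 = 2035 mm².
Equal strain + equilibrium ⇒ each member carries load in proportion to AE: A₁E₁ = 96520000 N, A₂E₂ = 202500000 N, ΣAE = 299000000 N.
σ₁ = P·E₁/ΣAE = -372000·124000/299000000 = -154.3 MPa.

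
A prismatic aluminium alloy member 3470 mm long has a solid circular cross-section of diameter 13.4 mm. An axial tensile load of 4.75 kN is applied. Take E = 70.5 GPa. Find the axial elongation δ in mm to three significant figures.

1.66 mm

A = 141 mm².
δ_mech = NL/(AE) = 4750·3470/(141·70500) = 1.658 mm.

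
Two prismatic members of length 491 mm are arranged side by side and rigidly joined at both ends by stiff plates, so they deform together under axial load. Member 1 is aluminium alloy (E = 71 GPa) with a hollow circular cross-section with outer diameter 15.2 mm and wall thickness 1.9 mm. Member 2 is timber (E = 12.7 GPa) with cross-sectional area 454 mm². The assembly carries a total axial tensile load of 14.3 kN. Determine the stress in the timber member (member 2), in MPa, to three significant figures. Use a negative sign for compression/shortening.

15.9 MPa

A_1 = 79.39 mm².
Equal strain + equilibrium ⇒ each member carries load in proportion to AE: A₁E₁ = 5637000 N, A₂E₂ = 5766000 N, ΣAE = 11400000 N.
σ₂ = P·E₂/ΣAE = 14300·12700/11400000 = 15.93 MPa.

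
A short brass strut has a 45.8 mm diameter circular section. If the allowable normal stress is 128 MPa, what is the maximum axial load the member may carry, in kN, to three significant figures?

211 kN

A = 1647 mm².
P_max = σ_allow · A = 128 · 1647 = 210900 N = 210.9 kN.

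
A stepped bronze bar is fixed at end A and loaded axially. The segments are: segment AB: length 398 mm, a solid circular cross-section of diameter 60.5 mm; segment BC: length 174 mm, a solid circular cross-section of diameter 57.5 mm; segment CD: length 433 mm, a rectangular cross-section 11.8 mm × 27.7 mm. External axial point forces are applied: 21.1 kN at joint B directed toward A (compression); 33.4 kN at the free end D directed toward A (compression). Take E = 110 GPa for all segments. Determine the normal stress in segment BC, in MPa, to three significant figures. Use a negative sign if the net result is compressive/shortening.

Internal axial forces (sectioning from the free end, tension +): N_CD = -33.4 kN, N_BC = -33.4 kN, N_AB = -54.5 kN.
A_BC = 2597 mm².
σ_BC = N_BC/A_BC = -33400/2597 = -12.86 MPa.

-12.9 MPa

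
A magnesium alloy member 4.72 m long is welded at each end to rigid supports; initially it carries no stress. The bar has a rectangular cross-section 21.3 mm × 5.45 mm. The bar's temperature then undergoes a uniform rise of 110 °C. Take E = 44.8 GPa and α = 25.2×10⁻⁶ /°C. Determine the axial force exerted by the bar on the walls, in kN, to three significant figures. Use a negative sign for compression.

-14.4 kN

Free thermal expansion αLΔT = 25.2e-6 · 4720 · 110 = 13.08 mm.
The walls impose strain ε = −(13.08)/4720 = -2.7720e-03; σ = Eε = 44800 · -2.7720e-03 = -124.2 MPa.
Wall reaction R = σ·A = -124.2·116.1 = -14420 N = -14.42 kN.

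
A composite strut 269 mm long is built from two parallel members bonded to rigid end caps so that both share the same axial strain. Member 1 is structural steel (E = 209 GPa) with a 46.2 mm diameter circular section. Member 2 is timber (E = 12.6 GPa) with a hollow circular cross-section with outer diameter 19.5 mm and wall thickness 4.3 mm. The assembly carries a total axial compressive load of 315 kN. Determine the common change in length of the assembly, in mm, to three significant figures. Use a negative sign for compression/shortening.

A_1 = 1676 mm².
A_2 = 205.3 mm².
Equal strain + equilibrium ⇒ each member carries load in proportion to AE: A₁E₁ = 350400000 N, A₂E₂ = 2587000 N, ΣAE = 353000000 N.
δ = PL/ΣAE = -315000·269/353000000 = -0.2401 mm.

-0.240 mm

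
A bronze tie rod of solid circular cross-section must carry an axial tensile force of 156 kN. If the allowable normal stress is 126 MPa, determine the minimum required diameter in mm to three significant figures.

Required area A ≥ P/σ_allow = 156000/126 = 1238 mm².
For a solid circular section, d ≥ √(4A/π) = 39.7 mm.

39.7 mm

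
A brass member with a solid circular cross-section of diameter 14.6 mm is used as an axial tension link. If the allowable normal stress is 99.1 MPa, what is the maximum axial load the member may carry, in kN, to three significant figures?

16.6 kN

A = 167.4 mm².
P_max = σ_allow · A = 99.1 · 167.4 = 16590 N = 16.59 kN.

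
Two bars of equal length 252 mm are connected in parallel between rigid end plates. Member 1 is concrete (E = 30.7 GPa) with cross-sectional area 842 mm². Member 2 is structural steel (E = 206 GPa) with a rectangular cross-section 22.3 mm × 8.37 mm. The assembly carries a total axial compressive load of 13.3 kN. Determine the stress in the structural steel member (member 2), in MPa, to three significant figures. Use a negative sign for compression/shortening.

A_2 = 186.7 mm².
Equal strain + equilibrium ⇒ each member carries load in proportion to AE: A₁E₁ = 25850000 N, A₂E₂ = 38450000 N, ΣAE = 64300000 N.
σ₂ = P·E₂/ΣAE = -13300·206000/64300000 = -42.61 MPa.

-42.6 MPa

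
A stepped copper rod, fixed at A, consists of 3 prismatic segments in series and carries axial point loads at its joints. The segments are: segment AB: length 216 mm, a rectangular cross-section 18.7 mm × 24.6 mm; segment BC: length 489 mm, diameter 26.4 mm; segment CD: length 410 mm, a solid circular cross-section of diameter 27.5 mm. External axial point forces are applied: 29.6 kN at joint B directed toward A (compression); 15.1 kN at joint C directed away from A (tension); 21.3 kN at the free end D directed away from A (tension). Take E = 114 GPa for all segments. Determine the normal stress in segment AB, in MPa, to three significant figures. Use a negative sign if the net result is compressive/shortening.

Internal axial forces (sectioning from the free end, tension +): N_CD = 21.3 kN, N_BC = 36.4 kN, N_AB = 6.8 kN.
A_AB = 460 mm².
σ_AB = N_AB/A_AB = 6800/460 = 14.78 MPa.

14.8 MPa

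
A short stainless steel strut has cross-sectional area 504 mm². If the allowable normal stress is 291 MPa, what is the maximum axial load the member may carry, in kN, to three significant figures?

147 kN

P_max = σ_allow · A = 291 · 504 = 146700 N = 146.7 kN.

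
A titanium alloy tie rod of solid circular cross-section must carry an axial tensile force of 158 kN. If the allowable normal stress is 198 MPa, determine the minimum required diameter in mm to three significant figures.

Required area A ≥ P/σ_allow = 158000/198 = 798 mm².
For a solid circular section, d ≥ √(4A/π) = 31.88 mm.

31.9 mm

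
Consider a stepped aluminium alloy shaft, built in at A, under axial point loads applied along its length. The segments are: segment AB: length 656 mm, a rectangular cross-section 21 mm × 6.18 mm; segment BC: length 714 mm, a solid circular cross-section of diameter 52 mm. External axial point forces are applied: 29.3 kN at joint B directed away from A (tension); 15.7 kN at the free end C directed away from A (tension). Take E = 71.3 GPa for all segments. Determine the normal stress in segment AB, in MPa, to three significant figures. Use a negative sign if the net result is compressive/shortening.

347 MPa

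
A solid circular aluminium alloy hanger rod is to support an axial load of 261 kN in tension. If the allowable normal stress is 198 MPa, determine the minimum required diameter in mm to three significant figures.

Required area A ≥ P/σ_allow = 261000/198 = 1318 mm².
For a solid circular section, d ≥ √(4A/π) = 40.97 mm.

41.0 mm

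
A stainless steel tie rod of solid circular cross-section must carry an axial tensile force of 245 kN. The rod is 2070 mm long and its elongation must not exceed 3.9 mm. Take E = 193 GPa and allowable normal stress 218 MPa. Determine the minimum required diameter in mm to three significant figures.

37.8 mm

Required area A ≥ P/σ_allow = 245000/218 = 1124 mm².
For a solid circular section, d ≥ √(4A/π) = 37.83 mm.
Elongation limit: A ≥ PL/(Eδ_allow) = 245000·2070/(193000·3.9) = 673.8 mm² ⇒ d ≥ 29.29 mm.
The stress limit governs.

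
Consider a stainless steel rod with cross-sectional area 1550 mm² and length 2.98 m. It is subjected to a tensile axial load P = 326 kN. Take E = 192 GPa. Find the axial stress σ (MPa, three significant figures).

210 MPa

σ = N/A = 326000/1550 = 210.3 MPa.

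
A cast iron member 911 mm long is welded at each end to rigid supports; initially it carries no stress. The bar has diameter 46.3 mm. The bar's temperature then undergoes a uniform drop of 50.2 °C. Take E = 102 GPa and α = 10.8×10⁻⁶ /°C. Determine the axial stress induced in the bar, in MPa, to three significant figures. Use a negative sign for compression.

Free thermal expansion αLΔT = 10.8e-6 · 911 · -50.2 = -0.4939 mm.
The walls impose strain ε = −(-0.4939)/911 = 5.4216e-04; σ = Eε = 102000 · 5.4216e-04 = 55.3 MPa.

55.3 MPa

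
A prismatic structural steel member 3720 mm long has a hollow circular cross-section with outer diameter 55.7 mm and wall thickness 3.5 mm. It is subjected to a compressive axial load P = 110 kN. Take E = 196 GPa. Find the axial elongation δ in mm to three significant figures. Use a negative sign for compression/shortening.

A = 574 mm².
δ_mech = NL/(AE) = -110000·3720/(574·196000) = -3.637 mm.

-3.64 mm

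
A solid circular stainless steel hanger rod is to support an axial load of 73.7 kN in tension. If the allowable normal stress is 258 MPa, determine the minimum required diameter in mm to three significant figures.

Required area A ≥ P/σ_allow = 73700/258 = 285.7 mm².
For a solid circular section, d ≥ √(4A/π) = 19.07 mm.

19.1 mm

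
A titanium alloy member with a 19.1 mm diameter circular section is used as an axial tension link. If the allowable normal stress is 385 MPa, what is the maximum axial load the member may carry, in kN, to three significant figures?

110 kN

A = 286.5 mm².
P_max = σ_allow · A = 385 · 286.5 = 110300 N = 110.3 kN.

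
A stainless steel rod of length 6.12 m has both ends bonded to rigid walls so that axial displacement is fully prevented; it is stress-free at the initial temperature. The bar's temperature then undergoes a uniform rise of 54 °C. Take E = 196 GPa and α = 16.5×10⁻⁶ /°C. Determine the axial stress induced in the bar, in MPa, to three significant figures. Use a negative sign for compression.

-175 MPa

Free thermal expansion αLΔT = 16.5e-6 · 6120 · 54 = 5.453 mm.
The walls impose strain ε = −(5.453)/6120 = -8.9100e-04; σ = Eε = 196000 · -8.9100e-04 = -174.6 MPa.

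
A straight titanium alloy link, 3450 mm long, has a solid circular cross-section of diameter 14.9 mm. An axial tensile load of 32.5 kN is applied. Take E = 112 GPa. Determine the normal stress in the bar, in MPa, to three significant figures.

186 MPa

A = 174.4 mm².
σ = N/A = 32500/174.4 = 186.4 MPa.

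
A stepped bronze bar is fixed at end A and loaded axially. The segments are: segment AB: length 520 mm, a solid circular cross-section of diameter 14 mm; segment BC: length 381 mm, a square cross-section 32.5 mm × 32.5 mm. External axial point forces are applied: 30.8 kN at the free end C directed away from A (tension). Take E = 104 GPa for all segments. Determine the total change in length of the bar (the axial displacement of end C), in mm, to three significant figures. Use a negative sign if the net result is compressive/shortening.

1.11 mm

Internal axial forces (sectioning from the free end, tension +): N_BC = 30.8 kN, N_AB = 30.8 kN.
A_AB = 153.9 mm².
A_BC = 1056 mm².
δ_AB = 30800·520/(153.9·104000) = 1 mm
δ_BC = 30800·381/(1056·104000) = 0.1068 mm
δ = Σδ_i = 1.107 mm.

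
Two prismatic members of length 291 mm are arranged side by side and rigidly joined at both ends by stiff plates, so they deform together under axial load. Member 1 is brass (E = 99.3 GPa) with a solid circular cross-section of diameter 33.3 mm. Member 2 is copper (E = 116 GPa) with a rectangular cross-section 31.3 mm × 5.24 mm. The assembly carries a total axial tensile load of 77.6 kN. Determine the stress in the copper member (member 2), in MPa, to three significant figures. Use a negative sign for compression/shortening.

85.3 MPa

A_1 = 870.9 mm².
A_2 = 164 mm².
Equal strain + equilibrium ⇒ each member carries load in proportion to AE: A₁E₁ = 86480000 N, A₂E₂ = 19030000 N, ΣAE = 105500000 N.
σ₂ = P·E₂/ΣAE = 77600·116000/105500000 = 85.32 MPa.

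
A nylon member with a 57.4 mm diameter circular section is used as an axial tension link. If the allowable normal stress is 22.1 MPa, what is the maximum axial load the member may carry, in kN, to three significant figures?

A = 2588 mm².
P_max = σ_allow · A = 22.1 · 2588 = 57190 N = 57.19 kN.

57.2 kN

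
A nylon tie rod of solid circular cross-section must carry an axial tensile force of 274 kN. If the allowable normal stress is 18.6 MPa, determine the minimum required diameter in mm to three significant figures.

Required area A ≥ P/σ_allow = 274000/18.6 = 14730 mm².
For a solid circular section, d ≥ √(4A/π) = 137 mm.

137 mm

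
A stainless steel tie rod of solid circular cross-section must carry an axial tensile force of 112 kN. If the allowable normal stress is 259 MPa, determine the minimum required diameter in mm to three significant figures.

Required area A ≥ P/σ_allow = 112000/259 = 432.4 mm².
For a solid circular section, d ≥ √(4A/π) = 23.46 mm.

23.5 mm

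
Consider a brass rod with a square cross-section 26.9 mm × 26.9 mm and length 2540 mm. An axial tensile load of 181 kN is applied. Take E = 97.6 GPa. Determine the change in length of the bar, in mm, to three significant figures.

6.51 mm

A = 723.6 mm².
δ_mech = NL/(AE) = 181000·2540/(723.6·97600) = 6.51 mm.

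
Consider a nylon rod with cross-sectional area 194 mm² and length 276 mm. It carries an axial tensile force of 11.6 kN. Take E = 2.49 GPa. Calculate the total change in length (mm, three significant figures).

δ_mech = NL/(AE) = 11600·276/(194·2490) = 6.628 mm.

6.63 mm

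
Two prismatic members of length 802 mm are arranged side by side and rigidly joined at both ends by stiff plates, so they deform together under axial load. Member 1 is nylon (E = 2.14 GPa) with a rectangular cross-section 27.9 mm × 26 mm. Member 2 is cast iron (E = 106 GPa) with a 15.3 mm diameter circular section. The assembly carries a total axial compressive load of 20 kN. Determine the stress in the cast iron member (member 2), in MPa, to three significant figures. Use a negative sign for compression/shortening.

-101 MPa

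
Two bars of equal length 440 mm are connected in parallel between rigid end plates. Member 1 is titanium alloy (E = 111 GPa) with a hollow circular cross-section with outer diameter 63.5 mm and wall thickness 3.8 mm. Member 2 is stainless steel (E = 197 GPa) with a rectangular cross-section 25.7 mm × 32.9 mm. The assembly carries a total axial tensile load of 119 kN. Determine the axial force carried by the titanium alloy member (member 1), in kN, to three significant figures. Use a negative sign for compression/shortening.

A_1 = 712.7 mm².
A_2 = 845.5 mm².
Equal strain + equilibrium ⇒ each member carries load in proportion to AE: A₁E₁ = 79110000 N, A₂E₂ = 166600000 N, ΣAE = 245700000 N.
F₁ = P·A₁E₁/ΣAE = 119000·79110000/245700000 = 38320 N.

38.3 kN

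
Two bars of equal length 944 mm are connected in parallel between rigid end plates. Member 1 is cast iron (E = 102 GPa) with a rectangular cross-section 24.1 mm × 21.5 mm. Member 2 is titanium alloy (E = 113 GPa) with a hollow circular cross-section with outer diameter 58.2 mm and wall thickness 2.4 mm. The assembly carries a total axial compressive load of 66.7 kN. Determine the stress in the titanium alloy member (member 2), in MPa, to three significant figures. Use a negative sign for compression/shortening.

A_1 = 518.1 mm².
A_2 = 420.7 mm².
Equal strain + equilibrium ⇒ each member carries load in proportion to AE: A₁E₁ = 52850000 N, A₂E₂ = 47540000 N, ΣAE = 100400000 N.
σ₂ = P·E₂/ΣAE = -66700·113000/100400000 = -75.08 MPa.

-75.1 MPa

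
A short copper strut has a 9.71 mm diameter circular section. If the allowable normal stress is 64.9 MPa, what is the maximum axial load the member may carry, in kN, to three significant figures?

A = 74.05 mm².
P_max = σ_allow · A = 64.9 · 74.05 = 4806 N = 4.806 kN.

4.81 kN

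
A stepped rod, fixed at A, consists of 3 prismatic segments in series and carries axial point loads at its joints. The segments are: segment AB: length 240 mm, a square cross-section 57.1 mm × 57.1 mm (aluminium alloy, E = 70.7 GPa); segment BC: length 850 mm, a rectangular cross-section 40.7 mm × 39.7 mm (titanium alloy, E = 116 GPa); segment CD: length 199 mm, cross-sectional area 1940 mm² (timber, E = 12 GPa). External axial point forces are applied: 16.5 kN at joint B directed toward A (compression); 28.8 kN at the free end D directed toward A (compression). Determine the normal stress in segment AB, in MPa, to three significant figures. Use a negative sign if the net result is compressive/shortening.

Internal axial forces (sectioning from the free end, tension +): N_CD = -28.8 kN, N_BC = -28.8 kN, N_AB = -45.3 kN.
A_AB = 3260 mm².
σ_AB = N_AB/A_AB = -45300/3260 = -13.89 MPa.

-13.9 MPa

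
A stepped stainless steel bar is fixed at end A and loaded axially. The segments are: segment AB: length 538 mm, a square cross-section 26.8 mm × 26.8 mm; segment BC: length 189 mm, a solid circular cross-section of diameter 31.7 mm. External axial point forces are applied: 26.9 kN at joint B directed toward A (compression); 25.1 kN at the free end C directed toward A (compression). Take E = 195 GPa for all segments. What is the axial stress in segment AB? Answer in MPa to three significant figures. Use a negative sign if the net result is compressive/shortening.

-72.4 MPa

Internal axial forces (sectioning from the free end, tension +): N_BC = -25.1 kN, N_AB = -52 kN.
A_AB = 718.2 mm².
σ_AB = N_AB/A_AB = -52000/718.2 = -72.4 MPa.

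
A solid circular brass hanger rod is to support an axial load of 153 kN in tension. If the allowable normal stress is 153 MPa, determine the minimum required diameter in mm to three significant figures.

35.7 mm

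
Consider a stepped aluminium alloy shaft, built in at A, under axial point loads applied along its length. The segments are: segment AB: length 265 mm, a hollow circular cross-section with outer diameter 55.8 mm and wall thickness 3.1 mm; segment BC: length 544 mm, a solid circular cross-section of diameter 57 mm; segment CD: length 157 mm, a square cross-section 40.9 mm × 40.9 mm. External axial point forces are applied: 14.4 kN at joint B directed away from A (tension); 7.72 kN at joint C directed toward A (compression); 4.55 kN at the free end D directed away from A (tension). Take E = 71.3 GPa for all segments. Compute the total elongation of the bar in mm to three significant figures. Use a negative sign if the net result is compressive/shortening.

Internal axial forces (sectioning from the free end, tension +): N_CD = 4.55 kN, N_BC = -3.17 kN, N_AB = 11.23 kN.
A_AB = 513.2 mm².
A_BC = 2552 mm².
A_CD = 1673 mm².
δ_AB = 11230·265/(513.2·71300) = 0.08132 mm
δ_BC = -3170·544/(2552·71300) = -0.009478 mm
δ_CD = 4550·157/(1673·71300) = 0.005989 mm
δ = Σδ_i = 0.07783 mm.

0.0778 mm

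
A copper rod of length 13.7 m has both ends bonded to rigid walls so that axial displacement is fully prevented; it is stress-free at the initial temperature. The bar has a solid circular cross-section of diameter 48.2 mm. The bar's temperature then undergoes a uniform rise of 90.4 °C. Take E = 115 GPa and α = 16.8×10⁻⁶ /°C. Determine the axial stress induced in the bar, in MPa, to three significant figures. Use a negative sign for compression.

-175 MPa

Free thermal expansion αLΔT = 16.8e-6 · 13700 · 90.4 = 20.81 mm.
The walls impose strain ε = −(20.81)/13700 = -1.5187e-03; σ = Eε = 115000 · -1.5187e-03 = -174.7 MPa.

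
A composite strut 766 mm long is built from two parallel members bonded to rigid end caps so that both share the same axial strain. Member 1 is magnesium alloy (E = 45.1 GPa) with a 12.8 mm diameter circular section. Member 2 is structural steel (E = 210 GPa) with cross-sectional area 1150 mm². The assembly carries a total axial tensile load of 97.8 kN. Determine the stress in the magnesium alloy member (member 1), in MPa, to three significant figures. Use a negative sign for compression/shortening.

17.8 MPa

A_1 = 128.7 mm².
Equal strain + equilibrium ⇒ each member carries load in proportion to AE: A₁E₁ = 5803000 N, A₂E₂ = 241500000 N, ΣAE = 247300000 N.
σ₁ = P·E₁/ΣAE = 97800·45100/247300000 = 17.84 MPa.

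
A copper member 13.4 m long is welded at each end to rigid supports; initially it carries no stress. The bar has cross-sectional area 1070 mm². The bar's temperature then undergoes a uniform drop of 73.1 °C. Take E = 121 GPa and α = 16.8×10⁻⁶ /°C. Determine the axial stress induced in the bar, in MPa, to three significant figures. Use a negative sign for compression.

149 MPa

Free thermal expansion αLΔT = 16.8e-6 · 13400 · -73.1 = -16.46 mm.
The walls impose strain ε = −(-16.46)/13400 = 1.2281e-03; σ = Eε = 121000 · 1.2281e-03 = 148.6 MPa.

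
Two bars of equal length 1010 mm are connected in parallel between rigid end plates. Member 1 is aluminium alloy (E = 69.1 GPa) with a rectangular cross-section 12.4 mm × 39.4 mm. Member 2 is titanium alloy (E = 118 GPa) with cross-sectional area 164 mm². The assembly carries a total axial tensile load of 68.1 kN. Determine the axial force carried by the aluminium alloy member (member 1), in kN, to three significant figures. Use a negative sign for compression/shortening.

43.3 kN

A_1 = 488.6 mm².
Equal strain + equilibrium ⇒ each member carries load in proportion to AE: A₁E₁ = 33760000 N, A₂E₂ = 19350000 N, ΣAE = 53110000 N.
F₁ = P·A₁E₁/ΣAE = 68100·33760000/53110000 = 43290 N.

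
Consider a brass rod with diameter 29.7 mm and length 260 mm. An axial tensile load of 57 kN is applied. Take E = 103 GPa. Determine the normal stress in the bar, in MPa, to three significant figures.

A = 692.8 mm².
σ = N/A = 57000/692.8 = 82.28 MPa.

82.3 MPa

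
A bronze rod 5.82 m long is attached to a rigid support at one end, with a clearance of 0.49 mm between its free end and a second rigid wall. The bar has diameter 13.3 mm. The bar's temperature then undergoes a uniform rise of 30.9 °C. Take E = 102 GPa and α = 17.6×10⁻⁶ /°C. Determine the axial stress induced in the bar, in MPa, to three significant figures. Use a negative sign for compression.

-46.9 MPa

Free thermal expansion αLΔT = 17.6e-6 · 5820 · 30.9 = 3.165 mm.
The walls engage after the gap closes; constrained expansion = 3.165 − 0.49 = 2.675 mm.
The walls impose strain ε = −(2.675)/5820 = -4.5965e-04; σ = Eε = 102000 · -4.5965e-04 = -46.88 MPa.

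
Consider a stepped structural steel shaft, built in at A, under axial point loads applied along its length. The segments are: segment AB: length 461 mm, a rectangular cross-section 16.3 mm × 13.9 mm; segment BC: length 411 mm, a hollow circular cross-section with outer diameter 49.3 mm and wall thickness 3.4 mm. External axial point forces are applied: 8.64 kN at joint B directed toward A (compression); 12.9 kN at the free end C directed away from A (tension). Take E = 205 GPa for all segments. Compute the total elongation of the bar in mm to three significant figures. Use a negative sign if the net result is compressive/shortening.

Internal axial forces (sectioning from the free end, tension +): N_BC = 12.9 kN, N_AB = 4.26 kN.
A_AB = 226.6 mm².
A_BC = 490.3 mm².
δ_AB = 4260·461/(226.6·205000) = 0.04228 mm
δ_BC = 12900·411/(490.3·205000) = 0.05275 mm
δ = Σδ_i = 0.09503 mm.

0.0950 mm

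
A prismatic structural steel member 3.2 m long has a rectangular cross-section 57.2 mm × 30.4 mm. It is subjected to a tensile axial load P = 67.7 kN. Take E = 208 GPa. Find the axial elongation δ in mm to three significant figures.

0.599 mm

A = 1739 mm².
δ_mech = NL/(AE) = 67700·3200/(1739·208000) = 0.599 mm.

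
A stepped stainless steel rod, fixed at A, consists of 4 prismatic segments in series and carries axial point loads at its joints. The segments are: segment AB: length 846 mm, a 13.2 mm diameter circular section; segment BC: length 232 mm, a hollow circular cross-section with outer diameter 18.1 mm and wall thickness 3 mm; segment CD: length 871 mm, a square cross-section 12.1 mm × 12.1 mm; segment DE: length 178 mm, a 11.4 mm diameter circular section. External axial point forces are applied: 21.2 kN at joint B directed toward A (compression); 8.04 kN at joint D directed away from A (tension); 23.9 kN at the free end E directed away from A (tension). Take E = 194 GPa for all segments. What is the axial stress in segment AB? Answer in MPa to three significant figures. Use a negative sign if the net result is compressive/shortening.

78.5 MPa

Internal axial forces (sectioning from the free end, tension +): N_DE = 23.9 kN, N_CD = 31.94 kN, N_BC = 31.94 kN, N_AB = 10.74 kN.
A_AB = 136.8 mm².
σ_AB = N_AB/A_AB = 10740/136.8 = 78.48 MPa.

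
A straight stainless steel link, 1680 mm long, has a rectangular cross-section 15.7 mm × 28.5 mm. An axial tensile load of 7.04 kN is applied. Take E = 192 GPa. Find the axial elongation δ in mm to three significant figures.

A = 447.4 mm².
δ_mech = NL/(AE) = 7040·1680/(447.4·192000) = 0.1377 mm.

0.138 mm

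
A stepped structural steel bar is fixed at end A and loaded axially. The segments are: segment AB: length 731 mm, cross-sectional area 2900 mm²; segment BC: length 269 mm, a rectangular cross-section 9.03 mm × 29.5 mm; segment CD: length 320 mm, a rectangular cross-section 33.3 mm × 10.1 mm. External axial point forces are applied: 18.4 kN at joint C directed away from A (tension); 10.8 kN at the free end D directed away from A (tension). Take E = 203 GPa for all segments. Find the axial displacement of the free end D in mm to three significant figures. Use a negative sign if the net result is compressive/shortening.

Internal axial forces (sectioning from the free end, tension +): N_CD = 10.8 kN, N_BC = 29.2 kN, N_AB = 29.2 kN.
A_BC = 266.4 mm².
A_CD = 336.3 mm².
δ_AB = 29200·731/(2900·203000) = 0.03626 mm
δ_BC = 29200·269/(266.4·203000) = 0.1453 mm
δ_CD = 10800·320/(336.3·203000) = 0.05062 mm
δ = Σδ_i = 0.2321 mm.

0.232 mm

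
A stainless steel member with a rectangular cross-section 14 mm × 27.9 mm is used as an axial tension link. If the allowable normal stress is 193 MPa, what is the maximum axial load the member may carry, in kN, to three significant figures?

A = 390.6 mm².
P_max = σ_allow · A = 193 · 390.6 = 75390 N = 75.39 kN.

75.4 kN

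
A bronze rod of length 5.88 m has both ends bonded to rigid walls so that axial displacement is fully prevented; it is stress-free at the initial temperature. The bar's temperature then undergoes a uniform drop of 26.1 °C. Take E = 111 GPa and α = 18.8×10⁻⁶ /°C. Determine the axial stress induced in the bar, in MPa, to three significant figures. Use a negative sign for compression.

Free thermal expansion αLΔT = 18.8e-6 · 5880 · -26.1 = -2.885 mm.
The walls impose strain ε = −(-2.885)/5880 = 4.9068e-04; σ = Eε = 111000 · 4.9068e-04 = 54.47 MPa.

54.5 MPa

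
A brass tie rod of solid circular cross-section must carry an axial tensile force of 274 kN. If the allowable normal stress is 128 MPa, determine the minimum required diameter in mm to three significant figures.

52.2 mm

Required area A ≥ P/σ_allow = 274000/128 = 2141 mm².
For a solid circular section, d ≥ √(4A/π) = 52.21 mm.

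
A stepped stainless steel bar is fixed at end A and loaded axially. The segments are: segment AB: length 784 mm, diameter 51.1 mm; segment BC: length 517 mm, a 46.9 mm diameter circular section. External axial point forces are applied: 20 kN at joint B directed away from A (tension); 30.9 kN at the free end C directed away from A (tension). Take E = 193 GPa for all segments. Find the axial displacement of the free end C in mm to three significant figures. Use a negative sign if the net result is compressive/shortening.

Internal axial forces (sectioning from the free end, tension +): N_BC = 30.9 kN, N_AB = 50.9 kN.
A_AB = 2051 mm².
A_BC = 1728 mm².
δ_AB = 50900·784/(2051·193000) = 0.1008 mm
δ_BC = 30900·517/(1728·193000) = 0.04791 mm
δ = Σδ_i = 0.1487 mm.

0.149 mm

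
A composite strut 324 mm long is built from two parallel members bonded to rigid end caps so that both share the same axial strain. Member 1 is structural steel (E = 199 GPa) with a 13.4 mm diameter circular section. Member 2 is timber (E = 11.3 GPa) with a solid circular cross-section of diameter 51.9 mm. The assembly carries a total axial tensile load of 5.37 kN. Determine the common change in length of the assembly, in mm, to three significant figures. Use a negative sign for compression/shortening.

A_1 = 141 mm².
A_2 = 2116 mm².
Equal strain + equilibrium ⇒ each member carries load in proportion to AE: A₁E₁ = 28060000 N, A₂E₂ = 23910000 N, ΣAE = 51970000 N.
δ = PL/ΣAE = 5370·324/51970000 = 0.03348 mm.

0.0335 mm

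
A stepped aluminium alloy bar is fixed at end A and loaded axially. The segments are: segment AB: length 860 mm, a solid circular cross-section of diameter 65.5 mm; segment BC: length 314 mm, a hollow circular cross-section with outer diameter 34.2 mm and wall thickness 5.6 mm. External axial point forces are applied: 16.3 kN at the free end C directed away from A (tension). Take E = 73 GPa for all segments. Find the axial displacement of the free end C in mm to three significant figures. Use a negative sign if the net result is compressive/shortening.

0.196 mm

Internal axial forces (sectioning from the free end, tension +): N_BC = 16.3 kN, N_AB = 16.3 kN.
A_AB = 3370 mm².
A_BC = 503.2 mm².
δ_AB = 16300·860/(3370·73000) = 0.05699 mm
δ_BC = 16300·314/(503.2·73000) = 0.1393 mm
δ = Σδ_i = 0.1963 mm.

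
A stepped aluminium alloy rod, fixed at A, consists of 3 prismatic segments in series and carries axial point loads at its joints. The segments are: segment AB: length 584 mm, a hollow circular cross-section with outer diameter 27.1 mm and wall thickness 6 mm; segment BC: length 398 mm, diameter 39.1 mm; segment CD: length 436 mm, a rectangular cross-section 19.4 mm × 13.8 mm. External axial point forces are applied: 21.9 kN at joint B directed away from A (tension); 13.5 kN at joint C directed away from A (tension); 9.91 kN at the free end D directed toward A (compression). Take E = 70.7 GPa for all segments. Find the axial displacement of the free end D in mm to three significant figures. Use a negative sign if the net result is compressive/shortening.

0.318 mm

Internal axial forces (sectioning from the free end, tension +): N_CD = -9.91 kN, N_BC = 3.59 kN, N_AB = 25.49 kN.
A_AB = 397.7 mm².
A_BC = 1201 mm².
A_CD = 267.7 mm².
δ_AB = 25490·584/(397.7·70700) = 0.5294 mm
δ_BC = 3590·398/(1201·70700) = 0.01683 mm
δ_CD = -9910·436/(267.7·70700) = -0.2283 mm
δ = Σδ_i = 0.318 mm.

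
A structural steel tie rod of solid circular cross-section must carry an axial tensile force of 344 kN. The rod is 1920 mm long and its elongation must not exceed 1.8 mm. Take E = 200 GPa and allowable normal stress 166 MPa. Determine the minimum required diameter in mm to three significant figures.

51.4 mm

Required area A ≥ P/σ_allow = 344000/166 = 2072 mm².
For a solid circular section, d ≥ √(4A/π) = 51.37 mm.
Elongation limit: A ≥ PL/(Eδ_allow) = 344000·1920/(200000·1.8) = 1835 mm² ⇒ d ≥ 48.33 mm.
The stress limit governs.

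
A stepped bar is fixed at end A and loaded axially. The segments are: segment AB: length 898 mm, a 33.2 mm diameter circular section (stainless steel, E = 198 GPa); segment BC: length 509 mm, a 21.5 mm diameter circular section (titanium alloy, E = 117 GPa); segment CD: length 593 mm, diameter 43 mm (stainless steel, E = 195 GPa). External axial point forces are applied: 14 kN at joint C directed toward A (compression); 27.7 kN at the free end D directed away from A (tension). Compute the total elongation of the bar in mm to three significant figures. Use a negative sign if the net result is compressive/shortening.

0.294 mm

Internal axial forces (sectioning from the free end, tension +): N_CD = 27.7 kN, N_BC = 13.7 kN, N_AB = 13.7 kN.
A_AB = 865.7 mm².
A_BC = 363.1 mm².
A_CD = 1452 mm².
δ_AB = 13700·898/(865.7·198000) = 0.07177 mm
δ_BC = 13700·509/(363.1·117000) = 0.1642 mm
δ_CD = 27700·593/(1452·195000) = 0.05801 mm
δ = Σδ_i = 0.2939 mm.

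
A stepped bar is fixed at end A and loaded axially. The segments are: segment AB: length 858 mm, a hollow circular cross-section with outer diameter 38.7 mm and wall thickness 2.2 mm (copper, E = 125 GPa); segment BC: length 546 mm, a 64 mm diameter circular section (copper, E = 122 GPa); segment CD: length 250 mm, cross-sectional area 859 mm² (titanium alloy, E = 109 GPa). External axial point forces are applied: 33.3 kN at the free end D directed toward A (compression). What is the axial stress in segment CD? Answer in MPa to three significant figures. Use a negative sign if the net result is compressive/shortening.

-38.8 MPa

Internal axial forces (sectioning from the free end, tension +): N_CD = -33.3 kN, N_BC = -33.3 kN, N_AB = -33.3 kN.
σ_CD = N_CD/A_CD = -33300/859 = -38.77 MPa.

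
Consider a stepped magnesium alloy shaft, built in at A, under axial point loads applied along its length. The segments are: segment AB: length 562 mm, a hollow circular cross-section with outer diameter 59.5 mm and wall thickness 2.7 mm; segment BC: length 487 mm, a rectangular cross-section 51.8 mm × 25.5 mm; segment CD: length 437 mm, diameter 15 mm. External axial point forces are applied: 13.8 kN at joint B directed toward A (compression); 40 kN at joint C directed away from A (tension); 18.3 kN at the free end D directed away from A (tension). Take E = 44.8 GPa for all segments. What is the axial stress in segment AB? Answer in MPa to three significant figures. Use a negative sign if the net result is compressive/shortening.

92.4 MPa

Internal axial forces (sectioning from the free end, tension +): N_CD = 18.3 kN, N_BC = 58.3 kN, N_AB = 44.5 kN.
A_AB = 481.8 mm².
σ_AB = N_AB/A_AB = 44500/481.8 = 92.36 MPa.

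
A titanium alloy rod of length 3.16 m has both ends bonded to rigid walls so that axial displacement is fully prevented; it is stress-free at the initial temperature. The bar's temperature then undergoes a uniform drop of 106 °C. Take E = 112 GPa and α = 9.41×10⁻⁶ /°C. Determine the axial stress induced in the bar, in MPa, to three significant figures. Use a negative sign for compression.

Free thermal expansion αLΔT = 9.41e-6 · 3160 · -106 = -3.152 mm.
The walls impose strain ε = −(-3.152)/3160 = 9.9746e-04; σ = Eε = 112000 · 9.9746e-04 = 111.7 MPa.

112 MPa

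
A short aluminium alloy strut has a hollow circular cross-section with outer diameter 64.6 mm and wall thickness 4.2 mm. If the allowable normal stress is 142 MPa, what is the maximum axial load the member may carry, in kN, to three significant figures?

113 kN

A = 797 mm².
P_max = σ_allow · A = 142 · 797 = 113200 N = 113.2 kN.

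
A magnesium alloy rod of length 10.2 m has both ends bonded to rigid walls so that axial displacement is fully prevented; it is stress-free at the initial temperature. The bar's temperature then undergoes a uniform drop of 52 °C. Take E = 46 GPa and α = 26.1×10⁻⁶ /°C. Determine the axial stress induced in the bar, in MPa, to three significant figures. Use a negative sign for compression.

Free thermal expansion αLΔT = 26.1e-6 · 10200 · -52 = -13.84 mm.
The walls impose strain ε = −(-13.84)/10200 = 1.3572e-03; σ = Eε = 46000 · 1.3572e-03 = 62.43 MPa.

62.4 MPa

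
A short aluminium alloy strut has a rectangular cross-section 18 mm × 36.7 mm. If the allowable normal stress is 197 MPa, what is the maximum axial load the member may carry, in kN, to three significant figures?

A = 660.6 mm².
P_max = σ_allow · A = 197 · 660.6 = 130100 N = 130.1 kN.

130 kN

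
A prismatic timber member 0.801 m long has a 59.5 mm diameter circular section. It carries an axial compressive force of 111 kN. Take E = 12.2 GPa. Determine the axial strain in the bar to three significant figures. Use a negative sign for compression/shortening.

-0.00327

A = 2781 mm².
σ = N/A = -39.92 MPa; ε = σ/E = -39.92/12200 = -3.272e-03.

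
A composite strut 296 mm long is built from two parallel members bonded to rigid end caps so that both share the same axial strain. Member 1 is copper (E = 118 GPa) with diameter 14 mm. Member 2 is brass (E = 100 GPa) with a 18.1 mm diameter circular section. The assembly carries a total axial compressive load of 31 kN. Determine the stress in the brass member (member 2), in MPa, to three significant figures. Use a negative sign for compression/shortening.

-70.6 MPa

A_1 = 153.9 mm².
A_2 = 257.3 mm².
Equal strain + equilibrium ⇒ each member carries load in proportion to AE: A₁E₁ = 18160000 N, A₂E₂ = 25730000 N, ΣAE = 43900000 N.
σ₂ = P·E₂/ΣAE = -31000·100000/43900000 = -70.62 MPa.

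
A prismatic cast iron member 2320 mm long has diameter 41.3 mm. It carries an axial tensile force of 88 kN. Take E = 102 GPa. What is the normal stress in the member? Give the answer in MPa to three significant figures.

A = 1340 mm².
σ = N/A = 88000/1340 = 65.69 MPa.

65.7 MPa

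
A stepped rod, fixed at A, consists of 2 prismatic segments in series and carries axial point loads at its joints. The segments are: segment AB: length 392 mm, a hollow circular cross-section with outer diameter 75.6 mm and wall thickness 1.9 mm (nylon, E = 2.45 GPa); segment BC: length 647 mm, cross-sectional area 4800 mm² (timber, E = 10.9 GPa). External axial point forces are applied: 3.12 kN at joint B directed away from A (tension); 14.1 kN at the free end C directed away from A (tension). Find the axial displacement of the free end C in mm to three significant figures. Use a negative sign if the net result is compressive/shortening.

Internal axial forces (sectioning from the free end, tension +): N_BC = 14.1 kN, N_AB = 17.22 kN.
A_AB = 439.9 mm².
δ_AB = 17220·392/(439.9·2450) = 6.263 mm
δ_BC = 14100·647/(4800·10900) = 0.1744 mm
δ = Σδ_i = 6.437 mm.

6.44 mm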